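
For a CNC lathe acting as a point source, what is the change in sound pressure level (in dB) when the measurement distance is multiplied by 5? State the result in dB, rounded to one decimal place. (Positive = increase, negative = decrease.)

Point-source spreading: ΔL = −20·log₁₀(r₂/r₁).
ΔL = −20·log₁₀(5) = -13.98 dB.

-14.0 dB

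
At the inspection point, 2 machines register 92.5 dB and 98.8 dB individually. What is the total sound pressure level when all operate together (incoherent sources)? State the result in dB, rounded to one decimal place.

99.7 dB

Incoherent sources combine by intensity addition: L_total = 10·log₁₀(Σ 10^(L_i/10)).
Σ 10^(L/10) = 10^(92.5/10) + 10^(98.8/10) = 9.364e+09.
L_total = 10·log₁₀(9.364e+09) = 99.71 dB.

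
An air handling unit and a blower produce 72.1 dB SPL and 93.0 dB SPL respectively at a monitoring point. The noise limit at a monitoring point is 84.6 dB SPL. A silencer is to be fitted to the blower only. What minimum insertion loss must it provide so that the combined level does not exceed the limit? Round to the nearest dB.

9 dB

Fixed contribution from the other source: Σ 10^(L/10) = 10^(72.1/10) = 1.622e+07 (72.10 dB SPL).
The limit corresponds to 10^(84.6/10) = 2.884e+08; subtracting the fixed part leaves 2.722e+08 for the blower, i.e. 84.35 dB SPL.
So the blower must be reduced from 93.0 to 84.35 dB SPL: IL = 8.65 dB.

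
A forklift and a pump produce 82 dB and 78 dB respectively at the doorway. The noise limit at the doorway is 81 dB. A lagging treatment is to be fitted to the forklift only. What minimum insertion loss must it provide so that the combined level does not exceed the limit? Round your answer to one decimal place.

Everything except the forklift sums to 10^(78/10) = 6.310e+07 in linear terms, 78.00 dB.
To meet 81 dB overall, the treated forklift may contribute at most 10^(81/10) − 6.310e+07 = 6.280e+07, i.e. 77.98 dB.
Required insertion loss = 82 − 77.98 = 4.02 dB.

4.0 dB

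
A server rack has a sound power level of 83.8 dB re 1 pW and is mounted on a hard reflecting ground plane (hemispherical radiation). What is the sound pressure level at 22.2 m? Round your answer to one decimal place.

L_p = L_w − 10·log₁₀(2π·r²) with r = 22.2 m.
2π·r² = 3097 m², 10·log₁₀ of that is 34.909 dB.
L_p = 83.8 − 34.909 = 48.89 dB.

48.9 dB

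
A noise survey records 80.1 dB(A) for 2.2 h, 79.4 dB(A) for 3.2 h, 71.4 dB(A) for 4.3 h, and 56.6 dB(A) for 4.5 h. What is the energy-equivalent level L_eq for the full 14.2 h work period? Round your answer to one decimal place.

The energy average is taken in the linear domain: L_eq = 10·log₁₀[(Σ tᵢ·10^(Lᵢ/10))/T], T = 14.2 h.
Σ tᵢ·10^(Lᵢ/10) = 2.2·10^(80.1/10) + 3.2·10^(79.4/10) + 4.3·10^(71.4/10) + 4.5·10^(56.6/10) = 5.652e+08.
L_eq = 10·log₁₀(5.652e+08/14.2) = 76.00 dB(A).

76.0 dB(A)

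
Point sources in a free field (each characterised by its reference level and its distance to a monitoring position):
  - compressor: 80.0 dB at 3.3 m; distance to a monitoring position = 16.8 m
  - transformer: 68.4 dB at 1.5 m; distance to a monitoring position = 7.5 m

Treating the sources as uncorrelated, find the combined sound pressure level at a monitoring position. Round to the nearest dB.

First find each source's level at the receiver (point-source: −20·log₁₀(r/r_ref)), then combine on an intensity basis.
compressor: 80.0 − 20·log₁₀(16.8/3.3) = 80.0 − 14.14 = 65.86 dB.
transformer: 68.4 − 20·log₁₀(7.5/1.5) = 68.4 − 13.98 = 54.42 dB.
Σ 10^(L/10) = 4.135e+06 → L_total = 10·log₁₀(4.135e+06) = 66.16 dB.

66 dB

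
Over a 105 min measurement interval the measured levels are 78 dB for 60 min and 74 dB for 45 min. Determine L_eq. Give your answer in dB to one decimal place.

L_eq = 10·log₁₀[(1/T)·Σ tᵢ·10^(Lᵢ/10)] with T = 105 min.
Σ tᵢ·10^(Lᵢ/10) = 60·10^(78/10) + 45·10^(74/10) = 4.916e+09.
L_eq = 10·log₁₀(4.916e+09/105) = 76.70 dB.

76.7 dB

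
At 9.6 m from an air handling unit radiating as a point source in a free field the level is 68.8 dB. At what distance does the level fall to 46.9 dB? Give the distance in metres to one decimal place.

119.5 m

For a point source L₁ − L₂ = 20·log₁₀(r₂/r₁), so r₂ = r₁·10^((L₁−L₂)/20).
r₂ = 9.6·10^((68.8−46.9)/20) = 9.6·10^(21.9/20) = 119.47 m.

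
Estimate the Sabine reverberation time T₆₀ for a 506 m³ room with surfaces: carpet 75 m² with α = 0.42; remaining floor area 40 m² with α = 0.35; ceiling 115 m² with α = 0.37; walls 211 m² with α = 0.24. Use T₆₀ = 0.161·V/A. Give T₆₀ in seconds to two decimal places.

A = Σ Sᵢαᵢ = 75·0.42 + 40·0.35 + 115·0.37 + 211·0.24 = 138.69 m².
T₆₀ = 0.161·V/A = 0.161·506/138.69 = 0.587 s.

0.59 s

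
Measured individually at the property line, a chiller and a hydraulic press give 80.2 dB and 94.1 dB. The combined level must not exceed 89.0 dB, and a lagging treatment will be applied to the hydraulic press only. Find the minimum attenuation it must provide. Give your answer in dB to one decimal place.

Fixed contribution from the other source: Σ 10^(L/10) = 10^(80.2/10) = 1.047e+08 (80.20 dB).
To meet 89.0 dB overall, the treated hydraulic press may contribute at most 10^(89.0/10) − 1.047e+08 = 6.896e+08, i.e. 88.39 dB.
So the hydraulic press must be reduced from 94.1 to 88.39 dB: IL = 5.71 dB.

5.7 dB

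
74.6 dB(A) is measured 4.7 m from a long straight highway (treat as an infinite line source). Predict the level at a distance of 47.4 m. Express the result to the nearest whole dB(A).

65 dB(A)

Line-source attenuation: ΔL = 10·log₁₀(r₂/r₁) = 10·log₁₀(47.4/4.7) = 10.037 dB.
L₂ = 74.6 − 10·log₁₀(47.4/4.7) = 74.6 − 10.037 = 64.56 dB(A).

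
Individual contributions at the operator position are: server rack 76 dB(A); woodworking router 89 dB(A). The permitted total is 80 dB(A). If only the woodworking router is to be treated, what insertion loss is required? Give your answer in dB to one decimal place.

The untreated sources together contribute 10^(76/10) = 3.981e+07, i.e. 76.00 dB(A).
The limit corresponds to 10^(80/10) = 1.000e+08; subtracting the fixed part leaves 6.019e+07 for the woodworking router, i.e. 77.80 dB(A).
Required insertion loss = 89 − 77.80 = 11.20 dB.

11.2 dB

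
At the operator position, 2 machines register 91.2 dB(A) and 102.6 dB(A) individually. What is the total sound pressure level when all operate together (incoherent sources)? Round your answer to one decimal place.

For uncorrelated sources the intensities add, so convert each level to linear form, sum, and take 10·log₁₀ of the total.
Σ 10^(L/10) = 10^(91.2/10) + 10^(102.6/10) = 1.952e+10.
L_total = 10·log₁₀(1.952e+10) = 102.90 dB(A).

102.9 dB(A)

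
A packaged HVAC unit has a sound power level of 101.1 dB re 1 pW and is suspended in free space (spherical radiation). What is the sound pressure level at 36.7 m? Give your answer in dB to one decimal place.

The power spreads over a sphere of area 4π·r², so L_p = L_w − 10·log₁₀(4π·r²).
4π·r² = 1.693e+04 m², 10·log₁₀ of that is 42.285 dB.
L_p = 101.1 − 42.285 = 58.81 dB.

58.8 dB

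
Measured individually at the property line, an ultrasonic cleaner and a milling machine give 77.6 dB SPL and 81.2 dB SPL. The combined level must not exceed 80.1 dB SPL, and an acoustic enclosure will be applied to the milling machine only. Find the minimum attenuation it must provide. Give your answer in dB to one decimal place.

Everything except the milling machine sums to 10^(77.6/10) = 5.754e+07 in linear terms, 77.60 dB SPL.
The limit corresponds to 10^(80.1/10) = 1.023e+08; subtracting the fixed part leaves 4.479e+07 for the milling machine, i.e. 76.51 dB SPL.
So the milling machine must be reduced from 81.2 to 76.51 dB SPL: IL = 4.69 dB.

4.7 dB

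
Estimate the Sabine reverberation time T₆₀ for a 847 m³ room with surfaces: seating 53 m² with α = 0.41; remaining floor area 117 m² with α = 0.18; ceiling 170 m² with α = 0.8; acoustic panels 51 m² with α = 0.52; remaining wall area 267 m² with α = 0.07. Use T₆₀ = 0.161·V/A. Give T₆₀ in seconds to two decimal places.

0.61 s

Summing Sᵢαᵢ: 53·0.41 + 117·0.18 + 170·0.8 + 51·0.52 + 267·0.07 = 224.00 m².
T₆₀ = 0.161·V/A = 0.161·847/224.00 = 0.609 s.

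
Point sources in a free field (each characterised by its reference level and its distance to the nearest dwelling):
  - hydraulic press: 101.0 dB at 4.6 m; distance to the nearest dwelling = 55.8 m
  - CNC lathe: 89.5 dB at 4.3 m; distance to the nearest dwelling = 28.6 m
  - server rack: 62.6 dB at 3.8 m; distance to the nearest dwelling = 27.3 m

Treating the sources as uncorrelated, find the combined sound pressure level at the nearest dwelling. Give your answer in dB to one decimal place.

Propagate each source to the receiver with L = L_ref − 20·log₁₀(r/r_ref), then add intensities.
hydraulic press: 101.0 − 20·log₁₀(55.8/4.6) = 101.0 − 21.68 = 79.32 dB.
CNC lathe: 89.5 − 20·log₁₀(28.6/4.3) = 89.5 − 16.46 = 73.04 dB.
server rack: 62.6 − 20·log₁₀(27.3/3.8) = 62.6 − 17.13 = 45.47 dB.
Σ 10^(L/10) = 1.057e+08 → L_total = 10·log₁₀(1.057e+08) = 80.24 dB.

80.2 dB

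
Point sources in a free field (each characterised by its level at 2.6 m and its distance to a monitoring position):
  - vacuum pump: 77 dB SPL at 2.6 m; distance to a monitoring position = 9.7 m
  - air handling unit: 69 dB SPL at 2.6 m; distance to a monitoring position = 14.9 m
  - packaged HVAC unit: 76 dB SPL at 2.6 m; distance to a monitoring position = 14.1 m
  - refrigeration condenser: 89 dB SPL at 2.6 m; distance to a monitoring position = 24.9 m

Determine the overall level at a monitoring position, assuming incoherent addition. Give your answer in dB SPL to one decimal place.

71.4 dB SPL

Propagate each source to the receiver with L = L_ref − 20·log₁₀(r/r_ref), then add intensities.
vacuum pump: 77 − 20·log₁₀(9.7/2.6) = 77 − 11.44 = 65.56 dB SPL.
air handling unit: 69 − 20·log₁₀(14.9/2.6) = 69 − 15.16 = 53.84 dB SPL.
packaged HVAC unit: 76 − 20·log₁₀(14.1/2.6) = 76 − 14.68 = 61.32 dB SPL.
refrigeration condenser: 89 − 20·log₁₀(24.9/2.6) = 89 − 19.62 = 69.38 dB SPL.
Σ 10^(L/10) = 1.386e+07 → L_total = 10·log₁₀(1.386e+07) = 71.42 dB SPL.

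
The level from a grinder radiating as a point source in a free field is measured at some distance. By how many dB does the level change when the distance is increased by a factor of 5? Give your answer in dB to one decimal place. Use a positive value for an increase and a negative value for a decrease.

Point-source spreading: ΔL = −20·log₁₀(r₂/r₁).
ΔL = −20·log₁₀(5) = -13.98 dB.

-14.0 dB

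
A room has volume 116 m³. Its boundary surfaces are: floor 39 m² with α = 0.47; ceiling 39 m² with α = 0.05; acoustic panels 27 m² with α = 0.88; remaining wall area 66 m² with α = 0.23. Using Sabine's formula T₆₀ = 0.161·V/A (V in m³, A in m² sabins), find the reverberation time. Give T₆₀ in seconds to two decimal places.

A = Σ Sᵢαᵢ = 39·0.47 + 39·0.05 + 27·0.88 + 66·0.23 = 59.22 m².
T₆₀ = 0.161 × 116 / 59.22 = 0.315 s.

0.32 s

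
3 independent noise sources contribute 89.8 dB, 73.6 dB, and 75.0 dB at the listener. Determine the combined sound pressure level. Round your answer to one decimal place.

For uncorrelated sources the intensities add, so convert each level to linear form, sum, and take 10·log₁₀ of the total.
Σ 10^(L/10) = 10^(89.8/10) + 10^(73.6/10) + 10^(75.0/10) = 1.010e+09.
L_total = 10·log₁₀(1.010e+09) = 90.04 dB.

90.0 dB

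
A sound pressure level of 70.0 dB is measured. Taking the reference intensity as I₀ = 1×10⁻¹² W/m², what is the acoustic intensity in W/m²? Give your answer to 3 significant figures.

1.00e-05 W/m²

I/I₀ = 10^(70.0/10) = 1e+07, so I = 1e+07 × 10⁻¹² W/m².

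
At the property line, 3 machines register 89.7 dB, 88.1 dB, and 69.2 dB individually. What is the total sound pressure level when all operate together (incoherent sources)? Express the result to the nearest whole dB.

92 dB

For uncorrelated sources the intensities add, so convert each level to linear form, sum, and take 10·log₁₀ of the total.
Σ 10^(L/10) = 10^(89.7/10) + 10^(88.1/10) + 10^(69.2/10) = 1.587e+09.
L_total = 10·log₁₀(1.587e+09) = 92.01 dB.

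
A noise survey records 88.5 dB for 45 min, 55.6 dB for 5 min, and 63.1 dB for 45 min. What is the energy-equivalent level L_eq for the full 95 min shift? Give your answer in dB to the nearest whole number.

85 dB

Weight each interval's intensity by its duration and average over T = 95 min:
Σ tᵢ·10^(Lᵢ/10) = 45·10^(88.5/10) + 5·10^(55.6/10) + 45·10^(63.1/10) = 3.195e+10.
L_eq = 10·log₁₀(3.195e+10/95) = 85.27 dB.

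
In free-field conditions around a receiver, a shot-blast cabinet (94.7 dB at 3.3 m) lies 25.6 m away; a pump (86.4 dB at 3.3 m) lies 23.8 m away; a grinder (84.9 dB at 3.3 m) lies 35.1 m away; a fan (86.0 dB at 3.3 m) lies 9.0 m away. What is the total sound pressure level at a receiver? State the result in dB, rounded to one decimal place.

80.6 dB

Propagate each source to the receiver with L = L_ref − 20·log₁₀(r/r_ref), then add intensities.
shot-blast cabinet: 94.7 − 20·log₁₀(25.6/3.3) = 94.7 − 17.79 = 76.91 dB.
pump: 86.4 − 20·log₁₀(23.8/3.3) = 86.4 − 17.16 = 69.24 dB.
grinder: 84.9 − 20·log₁₀(35.1/3.3) = 84.9 − 20.54 = 64.36 dB.
fan: 86.0 − 20·log₁₀(9.0/3.3) = 86.0 − 8.71 = 77.29 dB.
Σ 10^(L/10) = 1.137e+08 → L_total = 10·log₁₀(1.137e+08) = 80.56 dB.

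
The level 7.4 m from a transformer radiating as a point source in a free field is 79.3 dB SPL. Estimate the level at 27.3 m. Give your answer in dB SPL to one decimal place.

Spherical spreading from a point source gives a 20·log₁₀(r₂/r₁) drop.
L₂ = 79.3 − 20·log₁₀(27.3/7.4) = 79.3 − 11.339 = 67.96 dB SPL.

68.0 dB SPL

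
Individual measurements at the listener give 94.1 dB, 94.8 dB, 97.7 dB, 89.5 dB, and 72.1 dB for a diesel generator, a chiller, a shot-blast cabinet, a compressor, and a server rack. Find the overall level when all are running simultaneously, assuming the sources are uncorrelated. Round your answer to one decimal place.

For uncorrelated sources the intensities add, so convert each level to linear form, sum, and take 10·log₁₀ of the total.
Σ 10^(L/10) = 10^(94.1/10) + 10^(94.8/10) + 10^(97.7/10) + 10^(89.5/10) + 10^(72.1/10) = 1.239e+10.
L_total = 10·log₁₀(1.239e+10) = 100.93 dB.

100.9 dB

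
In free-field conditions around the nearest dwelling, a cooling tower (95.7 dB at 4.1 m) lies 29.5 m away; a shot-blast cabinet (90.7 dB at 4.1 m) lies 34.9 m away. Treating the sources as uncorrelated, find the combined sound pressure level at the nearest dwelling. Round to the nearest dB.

79 dB

Propagate each source to the receiver with L = L_ref − 20·log₁₀(r/r_ref), then add intensities.
cooling tower: 95.7 − 20·log₁₀(29.5/4.1) = 95.7 − 17.14 = 78.56 dB.
shot-blast cabinet: 90.7 − 20·log₁₀(34.9/4.1) = 90.7 − 18.60 = 72.10 dB.
Σ 10^(L/10) = 8.798e+07 → L_total = 10·log₁₀(8.798e+07) = 79.44 dB.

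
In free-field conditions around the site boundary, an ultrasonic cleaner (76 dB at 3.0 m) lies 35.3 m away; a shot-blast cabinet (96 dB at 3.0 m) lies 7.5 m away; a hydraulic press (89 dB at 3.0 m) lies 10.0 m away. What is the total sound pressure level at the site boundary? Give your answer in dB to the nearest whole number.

Propagate each source to the receiver with L = L_ref − 20·log₁₀(r/r_ref), then add intensities.
ultrasonic cleaner: 76 − 20·log₁₀(35.3/3.0) = 76 − 21.41 = 54.59 dB.
shot-blast cabinet: 96 − 20·log₁₀(7.5/3.0) = 96 − 7.96 = 88.04 dB.
hydraulic press: 89 − 20·log₁₀(10.0/3.0) = 89 − 10.46 = 78.54 dB.
Σ 10^(L/10) = 7.087e+08 → L_total = 10·log₁₀(7.087e+08) = 88.50 dB.

89 dB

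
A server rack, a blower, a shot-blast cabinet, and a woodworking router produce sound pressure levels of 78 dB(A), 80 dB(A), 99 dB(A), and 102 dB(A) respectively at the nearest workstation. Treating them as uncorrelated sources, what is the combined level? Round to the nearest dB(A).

Incoherent sources combine by intensity addition: L_total = 10·log₁₀(Σ 10^(L_i/10)).
Σ 10^(L/10) = 10^(78/10) + 10^(80/10) + 10^(99/10) + 10^(102/10) = 2.396e+10.
L_total = 10·log₁₀(2.396e+10) = 103.79 dB(A).

104 dB(A)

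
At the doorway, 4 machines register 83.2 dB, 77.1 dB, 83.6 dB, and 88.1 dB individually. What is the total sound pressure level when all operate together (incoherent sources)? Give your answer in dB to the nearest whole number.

91 dB

For uncorrelated sources the intensities add, so convert each level to linear form, sum, and take 10·log₁₀ of the total.
Σ 10^(L/10) = 10^(83.2/10) + 10^(77.1/10) + 10^(83.6/10) + 10^(88.1/10) = 1.135e+09.
L_total = 10·log₁₀(1.135e+09) = 90.55 dB.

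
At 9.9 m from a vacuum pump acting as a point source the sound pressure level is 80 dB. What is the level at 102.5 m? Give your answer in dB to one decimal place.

59.7 dB

For a point source, L₂ = L₁ − 20·log₁₀(r₂/r₁).
L₂ = 80 − 20·log₁₀(102.5/9.9) = 80 − 20.302 = 59.70 dB.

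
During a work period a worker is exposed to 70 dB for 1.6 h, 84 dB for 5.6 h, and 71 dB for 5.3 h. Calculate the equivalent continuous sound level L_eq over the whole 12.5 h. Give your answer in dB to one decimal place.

The energy average is taken in the linear domain: L_eq = 10·log₁₀[(Σ tᵢ·10^(Lᵢ/10))/T], T = 12.5 h.
Σ tᵢ·10^(Lᵢ/10) = 1.6·10^(70/10) + 5.6·10^(84/10) + 5.3·10^(71/10) = 1.489e+09.
L_eq = 10·log₁₀(1.489e+09/12.5) = 80.76 dB.

80.8 dB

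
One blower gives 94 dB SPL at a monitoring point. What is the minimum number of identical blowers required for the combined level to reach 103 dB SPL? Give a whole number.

8

N identical sources give L₁ + 10·log₁₀ N, so require 10·log₁₀ N ≥ 103 − 94 = 9.0 dB.
N ≥ 10^(9.0/10) = 7.943, so N = 8.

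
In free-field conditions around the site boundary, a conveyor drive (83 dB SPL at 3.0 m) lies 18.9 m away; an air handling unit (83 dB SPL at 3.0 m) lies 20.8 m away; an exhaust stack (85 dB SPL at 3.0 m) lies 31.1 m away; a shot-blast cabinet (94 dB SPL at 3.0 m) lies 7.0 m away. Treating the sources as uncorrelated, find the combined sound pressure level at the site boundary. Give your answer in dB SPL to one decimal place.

Apply inverse-square spreading to bring every level to the receiver, then sum 10^(L/10).
conveyor drive: 83 − 20·log₁₀(18.9/3.0) = 83 − 15.99 = 67.01 dB SPL.
air handling unit: 83 − 20·log₁₀(20.8/3.0) = 83 − 16.82 = 66.18 dB SPL.
exhaust stack: 85 − 20·log₁₀(31.1/3.0) = 85 − 20.31 = 64.69 dB SPL.
shot-blast cabinet: 94 − 20·log₁₀(7.0/3.0) = 94 − 7.36 = 86.64 dB SPL.
Σ 10^(L/10) = 4.735e+08 → L_total = 10·log₁₀(4.735e+08) = 86.75 dB SPL.

86.8 dB SPL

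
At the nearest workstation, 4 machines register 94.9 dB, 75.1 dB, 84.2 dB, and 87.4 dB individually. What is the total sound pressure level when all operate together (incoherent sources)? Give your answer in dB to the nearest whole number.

Incoherent sources combine by intensity addition: L_total = 10·log₁₀(Σ 10^(L_i/10)).
Σ 10^(L/10) = 10^(94.9/10) + 10^(75.1/10) + 10^(84.2/10) + 10^(87.4/10) = 3.935e+09.
L_total = 10·log₁₀(3.935e+09) = 95.95 dB.

96 dB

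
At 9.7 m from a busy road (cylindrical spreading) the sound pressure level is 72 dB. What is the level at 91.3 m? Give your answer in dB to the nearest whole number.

Cylindrical spreading from a line source gives a 10·log₁₀(r₂/r₁) drop.
L₂ = 72 − 10·log₁₀(91.3/9.7) = 72 − 9.737 = 62.26 dB.

62 dB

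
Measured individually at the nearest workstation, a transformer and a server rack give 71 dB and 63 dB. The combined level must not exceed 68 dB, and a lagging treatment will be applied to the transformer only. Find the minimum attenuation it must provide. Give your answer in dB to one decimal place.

Fixed contribution from the other source: Σ 10^(L/10) = 10^(63/10) = 1.995e+06 (63.00 dB).
To meet 68 dB overall, the treated transformer may contribute at most 10^(68/10) − 1.995e+06 = 4.314e+06, i.e. 66.35 dB.
So the transformer must be reduced from 71 to 66.35 dB: IL = 4.65 dB.

4.7 dB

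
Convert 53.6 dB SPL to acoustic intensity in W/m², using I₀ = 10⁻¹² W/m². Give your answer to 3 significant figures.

2.29e-07 W/m²

I/I₀ = 10^(53.6/10) = 2.291e+05, so I = 2.291e+05 × 10⁻¹² W/m².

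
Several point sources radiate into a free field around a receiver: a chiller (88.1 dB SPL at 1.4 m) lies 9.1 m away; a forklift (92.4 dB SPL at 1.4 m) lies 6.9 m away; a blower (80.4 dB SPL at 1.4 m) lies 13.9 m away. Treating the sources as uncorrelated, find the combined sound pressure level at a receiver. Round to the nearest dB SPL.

79 dB SPL

First find each source's level at the receiver (point-source: −20·log₁₀(r/r_ref)), then combine on an intensity basis.
chiller: 88.1 − 20·log₁₀(9.1/1.4) = 88.1 − 16.26 = 71.84 dB SPL.
forklift: 92.4 − 20·log₁₀(6.9/1.4) = 92.4 − 13.85 = 78.55 dB SPL.
blower: 80.4 − 20·log₁₀(13.9/1.4) = 80.4 − 19.94 = 60.46 dB SPL.
Σ 10^(L/10) = 8.794e+07 → L_total = 10·log₁₀(8.794e+07) = 79.44 dB SPL.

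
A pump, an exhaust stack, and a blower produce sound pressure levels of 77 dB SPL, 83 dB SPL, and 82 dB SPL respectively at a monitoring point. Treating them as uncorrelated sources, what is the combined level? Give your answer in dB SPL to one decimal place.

Incoherent sources combine by intensity addition: L_total = 10·log₁₀(Σ 10^(L_i/10)).
Σ 10^(L/10) = 10^(77/10) + 10^(83/10) + 10^(82/10) = 4.081e+08.
L_total = 10·log₁₀(4.081e+08) = 86.11 dB SPL.

86.1 dB SPL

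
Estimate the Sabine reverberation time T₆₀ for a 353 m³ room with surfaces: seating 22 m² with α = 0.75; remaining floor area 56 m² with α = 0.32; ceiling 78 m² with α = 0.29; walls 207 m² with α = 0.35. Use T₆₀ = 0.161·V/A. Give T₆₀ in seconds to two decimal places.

Total absorption A = 22·0.75 + 56·0.32 + 78·0.29 + 207·0.35 = 129.49 m² sabins.
T₆₀ = 0.161 × 353 / 129.49 = 0.439 s.

0.44 s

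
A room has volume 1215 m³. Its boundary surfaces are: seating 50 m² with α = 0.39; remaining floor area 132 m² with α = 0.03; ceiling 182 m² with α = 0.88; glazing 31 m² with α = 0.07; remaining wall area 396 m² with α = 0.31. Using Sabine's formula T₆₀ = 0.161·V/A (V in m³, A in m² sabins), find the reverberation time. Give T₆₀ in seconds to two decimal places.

Summing Sᵢαᵢ: 50·0.39 + 132·0.03 + 182·0.88 + 31·0.07 + 396·0.31 = 308.55 m².
T₆₀ = 0.161·V/A = 0.161·1215/308.55 = 0.634 s.

0.63 s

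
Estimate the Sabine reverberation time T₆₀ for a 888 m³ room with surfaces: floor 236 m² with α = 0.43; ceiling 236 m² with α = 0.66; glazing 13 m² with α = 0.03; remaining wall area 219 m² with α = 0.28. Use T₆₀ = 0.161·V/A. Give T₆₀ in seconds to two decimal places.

0.45 s

A = Σ Sᵢαᵢ = 236·0.43 + 236·0.66 + 13·0.03 + 219·0.28 = 318.95 m².
T₆₀ = 0.161 × 888 / 318.95 = 0.448 s.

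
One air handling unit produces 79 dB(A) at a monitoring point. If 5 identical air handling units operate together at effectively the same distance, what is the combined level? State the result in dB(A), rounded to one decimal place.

86.0 dB(A)

L_total = L₁ + 10·log₁₀ N for N identical incoherent sources.
L_total = 79 + 10·log₁₀(5) = 79 + 6.990 = 85.99 dB(A).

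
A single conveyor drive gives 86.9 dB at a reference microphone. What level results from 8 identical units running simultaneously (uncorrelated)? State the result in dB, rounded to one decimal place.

95.9 dB

N identical incoherent sources raise the level by 10·log₁₀ N.
L_total = 86.9 + 10·log₁₀(8) = 86.9 + 9.031 = 95.93 dB.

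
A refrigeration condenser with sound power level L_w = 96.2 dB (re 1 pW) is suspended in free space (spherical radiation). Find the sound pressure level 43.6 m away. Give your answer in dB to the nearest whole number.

Free-field spherical radiation: L_p = L_w − 10·log₁₀(4π·r²), r = 43.6 m.
4π·r² = 2.389e+04 m², 10·log₁₀ of that is 43.782 dB.
L_p = 96.2 − 43.782 = 52.42 dB.

52 dB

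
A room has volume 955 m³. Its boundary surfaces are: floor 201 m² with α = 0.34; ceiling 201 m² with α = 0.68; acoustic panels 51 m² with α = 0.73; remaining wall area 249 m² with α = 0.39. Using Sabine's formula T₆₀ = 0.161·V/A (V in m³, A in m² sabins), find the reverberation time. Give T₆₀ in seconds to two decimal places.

0.45 s

A = Σ Sᵢαᵢ = 201·0.34 + 201·0.68 + 51·0.73 + 249·0.39 = 339.36 m².
T₆₀ = 0.161·V/A = 0.161·955/339.36 = 0.453 s.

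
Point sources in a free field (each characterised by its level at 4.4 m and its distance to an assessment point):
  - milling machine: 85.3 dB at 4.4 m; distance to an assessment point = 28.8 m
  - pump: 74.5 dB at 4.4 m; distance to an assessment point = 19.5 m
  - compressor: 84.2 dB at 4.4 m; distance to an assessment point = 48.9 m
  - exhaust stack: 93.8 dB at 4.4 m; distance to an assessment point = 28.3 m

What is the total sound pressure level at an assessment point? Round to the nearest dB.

First find each source's level at the receiver (point-source: −20·log₁₀(r/r_ref)), then combine on an intensity basis.
milling machine: 85.3 − 20·log₁₀(28.8/4.4) = 85.3 − 16.32 = 68.98 dB.
pump: 74.5 − 20·log₁₀(19.5/4.4) = 74.5 − 12.93 = 61.57 dB.
compressor: 84.2 − 20·log₁₀(48.9/4.4) = 84.2 − 20.92 = 63.28 dB.
exhaust stack: 93.8 − 20·log₁₀(28.3/4.4) = 93.8 − 16.17 = 77.63 dB.
Σ 10^(L/10) = 6.946e+07 → L_total = 10·log₁₀(6.946e+07) = 78.42 dB.

78 dB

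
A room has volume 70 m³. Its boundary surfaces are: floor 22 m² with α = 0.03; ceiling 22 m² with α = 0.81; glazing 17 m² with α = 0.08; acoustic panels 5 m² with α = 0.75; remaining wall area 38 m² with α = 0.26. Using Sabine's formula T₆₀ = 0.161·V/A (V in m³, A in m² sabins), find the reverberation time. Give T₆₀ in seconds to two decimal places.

0.34 s

Total absorption A = 22·0.03 + 22·0.81 + 17·0.08 + 5·0.75 + 38·0.26 = 33.47 m² sabins.
T₆₀ = 0.161 × 70 / 33.47 = 0.337 s.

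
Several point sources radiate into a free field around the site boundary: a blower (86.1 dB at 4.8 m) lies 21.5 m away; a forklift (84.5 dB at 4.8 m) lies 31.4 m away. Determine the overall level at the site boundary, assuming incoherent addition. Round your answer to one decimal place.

74.3 dB

First find each source's level at the receiver (point-source: −20·log₁₀(r/r_ref)), then combine on an intensity basis.
blower: 86.1 − 20·log₁₀(21.5/4.8) = 86.1 − 13.02 = 73.08 dB.
forklift: 84.5 − 20·log₁₀(31.4/4.8) = 84.5 − 16.31 = 68.19 dB.
Σ 10^(L/10) = 2.689e+07 → L_total = 10·log₁₀(2.689e+07) = 74.30 dB.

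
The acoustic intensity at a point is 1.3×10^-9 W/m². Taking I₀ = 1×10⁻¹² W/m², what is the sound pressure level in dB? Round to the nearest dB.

L = 10·log₁₀(I/I₀) = 10·log₁₀(1.3×10^-9/10⁻¹²) = 10·log₁₀(1.3×10^3).
L = 10·(0.1139 + 3) = 31.14 dB.

31 dB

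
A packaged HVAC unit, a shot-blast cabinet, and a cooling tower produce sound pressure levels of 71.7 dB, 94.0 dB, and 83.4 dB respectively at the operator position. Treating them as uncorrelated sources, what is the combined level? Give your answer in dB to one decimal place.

For uncorrelated sources the intensities add, so convert each level to linear form, sum, and take 10·log₁₀ of the total.
Σ 10^(L/10) = 10^(71.7/10) + 10^(94.0/10) + 10^(83.4/10) = 2.745e+09.
L_total = 10·log₁₀(2.745e+09) = 94.39 dB.

94.4 dB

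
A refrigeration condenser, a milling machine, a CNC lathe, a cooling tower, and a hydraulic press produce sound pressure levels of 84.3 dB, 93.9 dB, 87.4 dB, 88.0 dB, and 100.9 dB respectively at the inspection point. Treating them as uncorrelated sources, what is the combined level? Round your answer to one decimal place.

102.1 dB

For uncorrelated sources the intensities add, so convert each level to linear form, sum, and take 10·log₁₀ of the total.
Σ 10^(L/10) = 10^(84.3/10) + 10^(93.9/10) + 10^(87.4/10) + 10^(88.0/10) + 10^(100.9/10) = 1.621e+10.
L_total = 10·log₁₀(1.621e+10) = 102.10 dB.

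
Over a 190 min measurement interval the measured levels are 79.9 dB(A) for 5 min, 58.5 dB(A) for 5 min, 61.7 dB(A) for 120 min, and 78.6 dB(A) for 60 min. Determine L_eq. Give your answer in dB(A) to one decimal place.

The energy average is taken in the linear domain: L_eq = 10·log₁₀[(Σ tᵢ·10^(Lᵢ/10))/T], T = 190 min.
Σ tᵢ·10^(Lᵢ/10) = 5·10^(79.9/10) + 5·10^(58.5/10) + 120·10^(61.7/10) + 60·10^(78.6/10) = 5.016e+09.
L_eq = 10·log₁₀(5.016e+09/190) = 74.22 dB(A).

74.2 dB(A)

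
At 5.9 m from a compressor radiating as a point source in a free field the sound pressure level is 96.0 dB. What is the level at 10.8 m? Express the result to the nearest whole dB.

For a point source, L₂ = L₁ − 20·log₁₀(r₂/r₁).
L₂ = 96.0 − 20·log₁₀(10.8/5.9) = 96.0 − 5.251 = 90.75 dB.

91 dB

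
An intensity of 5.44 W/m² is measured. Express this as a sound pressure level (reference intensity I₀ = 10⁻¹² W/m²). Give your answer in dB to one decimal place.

I/I₀ = 5.44/10⁻¹² = 5.44×10^12, and L = 10·log₁₀(I/I₀).
L = 10·(0.7356 + 12) = 127.36 dB.

127.4 dB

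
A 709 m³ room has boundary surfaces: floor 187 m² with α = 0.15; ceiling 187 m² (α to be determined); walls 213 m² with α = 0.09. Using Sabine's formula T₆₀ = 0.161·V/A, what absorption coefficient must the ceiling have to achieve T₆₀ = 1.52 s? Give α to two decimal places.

0.15

From T₆₀ = 0.161·V/A, the target T₆₀ = 1.52 s needs A = 0.161·709/1.52 = 75.10 m².
Absorption from the other surfaces = 187·0.15 + 213·0.09 = 47.22 m², so the ceiling must supply 27.88 m² over 187 m².
α = 27.88/187 = 0.149.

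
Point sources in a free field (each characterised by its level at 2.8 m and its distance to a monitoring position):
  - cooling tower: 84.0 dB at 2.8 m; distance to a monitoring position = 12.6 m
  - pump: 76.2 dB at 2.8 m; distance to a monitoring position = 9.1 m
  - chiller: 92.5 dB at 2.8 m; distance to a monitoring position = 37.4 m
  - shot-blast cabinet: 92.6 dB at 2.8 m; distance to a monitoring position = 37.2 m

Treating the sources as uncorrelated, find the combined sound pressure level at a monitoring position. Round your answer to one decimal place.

Apply inverse-square spreading to bring every level to the receiver, then sum 10^(L/10).
cooling tower: 84.0 − 20·log₁₀(12.6/2.8) = 84.0 − 13.06 = 70.94 dB.
pump: 76.2 − 20·log₁₀(9.1/2.8) = 76.2 − 10.24 = 65.96 dB.
chiller: 92.5 − 20·log₁₀(37.4/2.8) = 92.5 − 22.51 = 69.99 dB.
shot-blast cabinet: 92.6 − 20·log₁₀(37.2/2.8) = 92.6 − 22.47 = 70.13 dB.
Σ 10^(L/10) = 3.663e+07 → L_total = 10·log₁₀(3.663e+07) = 75.64 dB.

75.6 dB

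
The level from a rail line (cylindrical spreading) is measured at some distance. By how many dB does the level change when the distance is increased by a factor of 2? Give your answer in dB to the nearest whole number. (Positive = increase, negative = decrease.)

-3 dB

Line-source spreading: ΔL = −10·log₁₀(r₂/r₁).
ΔL = −10·log₁₀(2) = -3.01 dB.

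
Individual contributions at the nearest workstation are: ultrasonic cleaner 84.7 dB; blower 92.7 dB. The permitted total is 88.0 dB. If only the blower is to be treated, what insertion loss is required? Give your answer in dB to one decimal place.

7.4 dB

Fixed contribution from the other source: Σ 10^(L/10) = 10^(84.7/10) = 2.951e+08 (84.70 dB).
To meet 88.0 dB overall, the treated blower may contribute at most 10^(88.0/10) − 2.951e+08 = 3.358e+08, i.e. 85.26 dB.
So the blower must be reduced from 92.7 to 85.26 dB: IL = 7.44 dB.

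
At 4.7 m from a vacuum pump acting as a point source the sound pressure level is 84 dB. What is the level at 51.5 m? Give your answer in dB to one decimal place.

For a point source, L₂ = L₁ − 20·log₁₀(r₂/r₁).
L₂ = 84 − 20·log₁₀(51.5/4.7) = 84 − 20.794 = 63.21 dB.

63.2 dB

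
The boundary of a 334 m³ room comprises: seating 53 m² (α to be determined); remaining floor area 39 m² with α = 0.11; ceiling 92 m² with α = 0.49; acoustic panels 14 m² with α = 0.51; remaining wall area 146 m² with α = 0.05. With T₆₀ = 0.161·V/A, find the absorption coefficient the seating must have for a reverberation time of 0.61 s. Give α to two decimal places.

Required total absorption A = 0.161·334/0.61 = 88.15 m².
Absorption from the other surfaces = 39·0.11 + 92·0.49 + 14·0.51 + 146·0.05 = 63.81 m², so the seating must supply 24.34 m² over 53 m².
α = 24.34/53 = 0.459.

0.46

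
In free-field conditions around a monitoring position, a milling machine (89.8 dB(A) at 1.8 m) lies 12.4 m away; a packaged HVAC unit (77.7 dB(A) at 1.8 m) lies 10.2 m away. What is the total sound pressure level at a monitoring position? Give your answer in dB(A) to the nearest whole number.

First find each source's level at the receiver (point-source: −20·log₁₀(r/r_ref)), then combine on an intensity basis.
milling machine: 89.8 − 20·log₁₀(12.4/1.8) = 89.8 − 16.76 = 73.04 dB(A).
packaged HVAC unit: 77.7 − 20·log₁₀(10.2/1.8) = 77.7 − 15.07 = 62.63 dB(A).
Σ 10^(L/10) = 2.196e+07 → L_total = 10·log₁₀(2.196e+07) = 73.42 dB(A).

73 dB(A)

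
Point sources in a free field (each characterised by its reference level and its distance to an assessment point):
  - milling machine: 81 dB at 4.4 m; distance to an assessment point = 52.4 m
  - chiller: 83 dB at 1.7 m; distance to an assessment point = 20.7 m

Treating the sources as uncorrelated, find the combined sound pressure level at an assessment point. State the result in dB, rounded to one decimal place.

Apply inverse-square spreading to bring every level to the receiver, then sum 10^(L/10).
milling machine: 81 − 20·log₁₀(52.4/4.4) = 81 − 21.52 = 59.48 dB.
chiller: 83 − 20·log₁₀(20.7/1.7) = 83 − 21.71 = 61.29 dB.
Σ 10^(L/10) = 2.233e+06 → L_total = 10·log₁₀(2.233e+06) = 63.49 dB.

63.5 dB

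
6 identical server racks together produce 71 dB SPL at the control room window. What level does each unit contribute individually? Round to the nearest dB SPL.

Dividing the total intensity by 6 lowers the level by 10·log₁₀ 6 = 7.782 dB: L₁ = 71 − 7.782.

63 dB SPL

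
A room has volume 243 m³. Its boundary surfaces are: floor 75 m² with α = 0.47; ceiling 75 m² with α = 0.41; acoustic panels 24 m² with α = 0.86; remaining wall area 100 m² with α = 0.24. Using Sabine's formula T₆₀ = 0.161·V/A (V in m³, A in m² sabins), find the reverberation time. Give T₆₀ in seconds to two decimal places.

0.35 s

A = Σ Sᵢαᵢ = 75·0.47 + 75·0.41 + 24·0.86 + 100·0.24 = 110.64 m².
T₆₀ = 0.161·V/A = 0.161·243/110.64 = 0.354 s.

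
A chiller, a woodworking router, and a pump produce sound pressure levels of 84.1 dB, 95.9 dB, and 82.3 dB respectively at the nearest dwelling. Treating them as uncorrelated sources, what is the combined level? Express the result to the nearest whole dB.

96 dB

For uncorrelated sources the intensities add, so convert each level to linear form, sum, and take 10·log₁₀ of the total.
Σ 10^(L/10) = 10^(84.1/10) + 10^(95.9/10) + 10^(82.3/10) = 4.317e+09.
L_total = 10·log₁₀(4.317e+09) = 96.35 dB.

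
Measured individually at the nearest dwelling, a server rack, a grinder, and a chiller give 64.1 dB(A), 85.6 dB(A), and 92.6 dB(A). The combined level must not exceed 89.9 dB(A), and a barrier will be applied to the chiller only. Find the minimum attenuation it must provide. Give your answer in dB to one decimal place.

The untreated sources together contribute 10^(64.1/10) + 10^(85.6/10) = 3.656e+08, i.e. 85.63 dB(A).
The limit corresponds to 10^(89.9/10) = 9.772e+08; subtracting the fixed part leaves 6.116e+08 for the chiller, i.e. 87.86 dB(A).
So the chiller must be reduced from 92.6 to 87.86 dB(A): IL = 4.74 dB.

4.7 dB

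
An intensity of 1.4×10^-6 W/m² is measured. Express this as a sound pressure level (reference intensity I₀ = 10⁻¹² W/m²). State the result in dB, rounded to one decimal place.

61.5 dB

L = 10·log₁₀(I/I₀) = 10·log₁₀(1.4×10^-6/10⁻¹²) = 10·log₁₀(1.4×10^6).
L = 10·(0.1461 + 6) = 61.46 dB.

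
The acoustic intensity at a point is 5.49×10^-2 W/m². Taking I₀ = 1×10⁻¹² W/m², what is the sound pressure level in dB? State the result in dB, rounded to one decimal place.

107.4 dB

I/I₀ = 5.49×10^-2/10⁻¹² = 5.49×10^10, and L = 10·log₁₀(I/I₀).
L = 10·(0.7396 + 10) = 107.40 dB.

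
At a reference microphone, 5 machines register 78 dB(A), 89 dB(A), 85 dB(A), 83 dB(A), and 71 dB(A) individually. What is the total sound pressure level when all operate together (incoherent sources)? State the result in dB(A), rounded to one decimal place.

For uncorrelated sources the intensities add, so convert each level to linear form, sum, and take 10·log₁₀ of the total.
Σ 10^(L/10) = 10^(78/10) + 10^(89/10) + 10^(85/10) + 10^(83/10) + 10^(71/10) = 1.386e+09.
L_total = 10·log₁₀(1.386e+09) = 91.42 dB(A).

91.4 dB(A)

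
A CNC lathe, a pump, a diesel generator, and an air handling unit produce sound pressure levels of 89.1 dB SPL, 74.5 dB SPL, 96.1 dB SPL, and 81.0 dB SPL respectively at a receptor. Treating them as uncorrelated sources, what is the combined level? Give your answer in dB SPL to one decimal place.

97.0 dB SPL

Incoherent sources combine by intensity addition: L_total = 10·log₁₀(Σ 10^(L_i/10)).
Σ 10^(L/10) = 10^(89.1/10) + 10^(74.5/10) + 10^(96.1/10) + 10^(81.0/10) = 5.041e+09.
L_total = 10·log₁₀(5.041e+09) = 97.02 dB SPL.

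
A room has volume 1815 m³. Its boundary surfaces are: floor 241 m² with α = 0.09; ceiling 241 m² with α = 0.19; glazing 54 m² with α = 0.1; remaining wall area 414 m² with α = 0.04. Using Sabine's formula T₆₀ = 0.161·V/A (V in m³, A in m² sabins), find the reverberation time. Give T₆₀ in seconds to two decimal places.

Summing Sᵢαᵢ: 241·0.09 + 241·0.19 + 54·0.1 + 414·0.04 = 89.44 m².
T₆₀ = 0.161·V/A = 0.161·1815/89.44 = 3.267 s.

3.27 s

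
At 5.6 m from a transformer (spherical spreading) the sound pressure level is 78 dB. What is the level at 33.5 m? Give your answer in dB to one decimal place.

62.5 dB

For a point source, L₂ = L₁ − 20·log₁₀(r₂/r₁).
L₂ = 78 − 20·log₁₀(33.5/5.6) = 78 − 15.537 = 62.46 dB.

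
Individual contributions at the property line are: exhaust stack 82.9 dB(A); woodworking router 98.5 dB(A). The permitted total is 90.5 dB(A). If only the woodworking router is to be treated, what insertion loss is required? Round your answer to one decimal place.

8.8 dB

Fixed contribution from the other source: Σ 10^(L/10) = 10^(82.9/10) = 1.950e+08 (82.90 dB(A)).
The limit corresponds to 10^(90.5/10) = 1.122e+09; subtracting the fixed part leaves 9.270e+08 for the woodworking router, i.e. 89.67 dB(A).
Required insertion loss = 98.5 − 89.67 = 8.83 dB.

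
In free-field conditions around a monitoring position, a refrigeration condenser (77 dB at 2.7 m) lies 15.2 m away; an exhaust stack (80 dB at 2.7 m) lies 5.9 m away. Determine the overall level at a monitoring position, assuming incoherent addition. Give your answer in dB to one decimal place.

73.5 dB

Apply inverse-square spreading to bring every level to the receiver, then sum 10^(L/10).
refrigeration condenser: 77 − 20·log₁₀(15.2/2.7) = 77 − 15.01 = 61.99 dB.
exhaust stack: 80 − 20·log₁₀(5.9/2.7) = 80 − 6.79 = 73.21 dB.
Σ 10^(L/10) = 2.252e+07 → L_total = 10·log₁₀(2.252e+07) = 73.53 dB.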